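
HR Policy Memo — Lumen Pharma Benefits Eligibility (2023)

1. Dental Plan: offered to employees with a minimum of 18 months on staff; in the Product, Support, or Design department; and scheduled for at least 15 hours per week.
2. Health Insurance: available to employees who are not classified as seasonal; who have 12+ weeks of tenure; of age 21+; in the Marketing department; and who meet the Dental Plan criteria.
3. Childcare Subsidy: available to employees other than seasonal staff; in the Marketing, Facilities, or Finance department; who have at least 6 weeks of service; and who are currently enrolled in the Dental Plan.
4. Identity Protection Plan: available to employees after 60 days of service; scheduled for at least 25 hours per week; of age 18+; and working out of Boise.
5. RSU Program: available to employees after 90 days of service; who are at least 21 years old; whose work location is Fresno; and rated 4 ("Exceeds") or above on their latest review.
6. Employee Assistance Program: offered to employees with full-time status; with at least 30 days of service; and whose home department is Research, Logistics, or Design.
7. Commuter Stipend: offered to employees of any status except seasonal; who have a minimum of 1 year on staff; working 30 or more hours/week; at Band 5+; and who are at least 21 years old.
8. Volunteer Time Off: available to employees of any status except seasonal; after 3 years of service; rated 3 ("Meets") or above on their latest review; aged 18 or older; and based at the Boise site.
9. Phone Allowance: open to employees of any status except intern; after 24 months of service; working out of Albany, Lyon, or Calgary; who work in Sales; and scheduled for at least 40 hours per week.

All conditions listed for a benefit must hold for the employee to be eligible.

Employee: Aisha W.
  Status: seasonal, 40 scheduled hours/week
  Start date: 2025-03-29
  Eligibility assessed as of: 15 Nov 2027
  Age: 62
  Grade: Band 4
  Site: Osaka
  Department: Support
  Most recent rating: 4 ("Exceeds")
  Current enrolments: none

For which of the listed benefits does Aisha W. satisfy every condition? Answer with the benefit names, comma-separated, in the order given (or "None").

Dental Plan

Service from 2025-03-29 to 15 Nov 2027: 961 days.
Dental Plan — service 961 days ≥ 18 months (≈540 days) ✓; dept Support ✓; 40 hrs/wk ≥ 15 ✓ → eligible.
Health Insurance — status seasonal ✗ (excluded) → not eligible.
Childcare Subsidy — status seasonal ✗ (excluded) → not eligible.
Identity Protection Plan — service 961 days ≥ 60 days ✓; 40 hrs/wk ≥ 25 ✓; age 62 ≥ 18 ✓; site Osaka ✗ (not Boise) → not eligible.
RSU Program — service 961 days ≥ 90 days ✓; age 62 ≥ 21 ✓; site Osaka ✗ (not Fresno) → not eligible.
Employee Assistance Program — status seasonal ✗ (requires full-time) → not eligible.
Commuter Stipend — status seasonal ✗ (excluded) → not eligible.
Volunteer Time Off — status seasonal ✗ (excluded) → not eligible.
Phone Allowance — status seasonal ✓ (not excluded); service 961 days ≥ 24 months (≈720 days) ✓; site Osaka ✗ (not Albany, Lyon, or Calgary) → not eligible.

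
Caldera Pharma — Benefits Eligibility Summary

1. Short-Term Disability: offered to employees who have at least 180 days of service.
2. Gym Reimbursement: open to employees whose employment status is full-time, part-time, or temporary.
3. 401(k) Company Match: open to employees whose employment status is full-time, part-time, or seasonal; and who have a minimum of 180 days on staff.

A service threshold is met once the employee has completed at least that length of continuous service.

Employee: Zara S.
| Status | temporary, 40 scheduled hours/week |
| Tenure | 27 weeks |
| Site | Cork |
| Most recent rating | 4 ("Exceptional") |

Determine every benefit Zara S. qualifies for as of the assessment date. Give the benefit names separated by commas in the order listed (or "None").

Short-Term Disability, Gym Reimbursement

Short-Term Disability — service 27 weeks ≥ 180 days ✓ → eligible.
Gym Reimbursement — status temporary ✓ → eligible.
401(k) Company Match — status temporary ✗ (requires full-time, part-time, or seasonal) → not eligible.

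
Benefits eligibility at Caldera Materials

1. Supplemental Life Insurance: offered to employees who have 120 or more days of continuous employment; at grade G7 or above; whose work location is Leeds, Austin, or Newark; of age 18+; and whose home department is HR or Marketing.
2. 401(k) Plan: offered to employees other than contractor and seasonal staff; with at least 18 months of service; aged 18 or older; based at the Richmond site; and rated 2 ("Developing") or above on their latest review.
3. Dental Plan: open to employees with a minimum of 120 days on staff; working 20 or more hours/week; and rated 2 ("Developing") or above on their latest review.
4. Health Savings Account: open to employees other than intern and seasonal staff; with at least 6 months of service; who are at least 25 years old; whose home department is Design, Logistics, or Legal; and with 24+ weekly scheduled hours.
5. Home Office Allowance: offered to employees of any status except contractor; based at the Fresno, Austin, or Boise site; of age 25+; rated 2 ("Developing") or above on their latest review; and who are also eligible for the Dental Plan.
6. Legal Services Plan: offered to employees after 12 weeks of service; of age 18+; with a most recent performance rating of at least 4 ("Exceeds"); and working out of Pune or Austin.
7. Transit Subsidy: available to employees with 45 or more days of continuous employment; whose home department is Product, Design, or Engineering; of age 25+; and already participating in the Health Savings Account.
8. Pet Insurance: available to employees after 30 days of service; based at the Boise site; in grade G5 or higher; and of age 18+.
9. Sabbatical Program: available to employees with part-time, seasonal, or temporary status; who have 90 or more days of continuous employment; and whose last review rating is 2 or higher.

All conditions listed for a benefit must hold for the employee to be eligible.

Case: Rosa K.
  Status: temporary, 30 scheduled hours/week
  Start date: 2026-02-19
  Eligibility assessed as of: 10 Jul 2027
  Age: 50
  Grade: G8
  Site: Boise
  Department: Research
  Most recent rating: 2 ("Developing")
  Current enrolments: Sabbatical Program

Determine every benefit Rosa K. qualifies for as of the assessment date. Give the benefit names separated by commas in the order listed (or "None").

Dental Plan, Home Office Allowance, Pet Insurance, Sabbatical Program

Service from 2026-02-19 to 10 Jul 2027: 506 days.
Supplemental Life Insurance — service 506 days ≥ 120 days ✓; grade G8 ≥ G7 ✓; site Boise ✗ (not Leeds, Austin, or Newark) → not eligible.
401(k) Plan — status temporary ✓ (not excluded); service 506 days < 18 months (≈540 days) ✗ → not eligible.
Dental Plan — service 506 days ≥ 120 days ✓; 30 hrs/wk ≥ 20 ✓; rating 2 ≥ 2 ✓ → eligible.
Health Savings Account — status temporary ✓ (not excluded); service 506 days ≥ 6 months (≈180 days) ✓; age 50 ≥ 25 ✓; dept Research ✗ → not eligible.
Home Office Allowance — status temporary ✓ (not excluded); site Boise ✓; age 50 ≥ 25 ✓; rating 2 ≥ 2 ✓; eligible for Dental Plan ✓ → eligible.
Legal Services Plan — service 506 days ≥ 12 weeks (≈84 days) ✓; age 50 ≥ 18 ✓; rating 2 < 4 ✗ → not eligible.
Transit Subsidy — service 506 days ≥ 45 days ✓; dept Research ✗ → not eligible.
Pet Insurance — service 506 days ≥ 30 days ✓; site Boise ✓; grade G8 ≥ G5 ✓; age 50 ≥ 18 ✓ → eligible.
Sabbatical Program — status temporary ✓; service 506 days ≥ 90 days ✓; rating 2 ≥ 2 ✓ → eligible.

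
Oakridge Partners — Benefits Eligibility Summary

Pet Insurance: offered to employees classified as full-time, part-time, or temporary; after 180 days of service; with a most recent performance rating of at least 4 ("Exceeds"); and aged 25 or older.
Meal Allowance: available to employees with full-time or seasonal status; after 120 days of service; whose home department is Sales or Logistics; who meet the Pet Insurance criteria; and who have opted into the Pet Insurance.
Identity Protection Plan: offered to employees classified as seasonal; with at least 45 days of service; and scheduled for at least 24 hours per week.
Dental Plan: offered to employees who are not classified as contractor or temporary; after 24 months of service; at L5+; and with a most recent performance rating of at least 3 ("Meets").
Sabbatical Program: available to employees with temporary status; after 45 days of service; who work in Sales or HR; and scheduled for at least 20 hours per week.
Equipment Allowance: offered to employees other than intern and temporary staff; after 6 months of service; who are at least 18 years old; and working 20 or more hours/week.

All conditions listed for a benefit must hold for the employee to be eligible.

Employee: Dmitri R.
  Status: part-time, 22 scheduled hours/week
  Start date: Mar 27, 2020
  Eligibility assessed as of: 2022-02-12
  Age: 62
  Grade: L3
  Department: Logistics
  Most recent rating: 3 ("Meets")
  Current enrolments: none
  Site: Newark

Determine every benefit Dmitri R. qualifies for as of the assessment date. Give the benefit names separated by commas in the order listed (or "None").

Equipment Allowance

Service from Mar 27, 2020 to 2022-02-12: 687 days.
Pet Insurance — status part-time ✓; service 687 days ≥ 180 days ✓; rating 3 < 4 ✗ → not eligible.
Meal Allowance — status part-time ✗ (requires full-time or seasonal) → not eligible.
Identity Protection Plan — status part-time ✗ (requires seasonal) → not eligible.
Dental Plan — status part-time ✓ (not excluded); service 687 days < 24 months (≈720 days) ✗ → not eligible.
Sabbatical Program — status part-time ✗ (requires temporary) → not eligible.
Equipment Allowance — status part-time ✓ (not excluded); service 687 days ≥ 6 months (≈180 days) ✓; age 62 ≥ 18 ✓; 22 hrs/wk ≥ 20 ✓ → eligible.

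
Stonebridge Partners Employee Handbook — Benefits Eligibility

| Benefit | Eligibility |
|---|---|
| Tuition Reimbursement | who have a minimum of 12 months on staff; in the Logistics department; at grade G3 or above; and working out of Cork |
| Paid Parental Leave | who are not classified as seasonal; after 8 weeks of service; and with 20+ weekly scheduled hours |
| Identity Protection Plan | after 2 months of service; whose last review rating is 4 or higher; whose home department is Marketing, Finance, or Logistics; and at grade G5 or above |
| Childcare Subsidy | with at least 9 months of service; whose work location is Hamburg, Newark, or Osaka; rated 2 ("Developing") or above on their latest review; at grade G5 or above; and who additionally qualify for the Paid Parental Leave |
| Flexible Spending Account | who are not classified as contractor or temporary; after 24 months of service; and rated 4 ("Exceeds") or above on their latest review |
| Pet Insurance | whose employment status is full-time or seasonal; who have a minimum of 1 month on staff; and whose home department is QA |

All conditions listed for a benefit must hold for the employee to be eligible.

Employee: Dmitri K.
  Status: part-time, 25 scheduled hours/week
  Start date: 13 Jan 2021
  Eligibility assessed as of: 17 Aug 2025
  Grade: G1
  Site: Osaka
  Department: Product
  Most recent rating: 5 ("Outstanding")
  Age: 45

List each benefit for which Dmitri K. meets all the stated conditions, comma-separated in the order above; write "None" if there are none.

Service from 13 Jan 2021 to 17 Aug 2025: 1677 days.
Tuition Reimbursement — service 1677 days ≥ 12 months (≈360 days) ✓; dept Product ✗ → not eligible.
Paid Parental Leave — status part-time ✓ (not excluded); service 1677 days ≥ 8 weeks (≈56 days) ✓; 25 hrs/wk ≥ 20 ✓ → eligible.
Identity Protection Plan — service 1677 days ≥ 2 months (≈60 days) ✓; rating 5 ≥ 4 ✓; dept Product ✗ → not eligible.
Childcare Subsidy — service 1677 days ≥ 9 months (≈270 days) ✓; site Osaka ✓; rating 5 ≥ 2 ✓; grade G1 < G5 ✗ → not eligible.
Flexible Spending Account — status part-time ✓ (not excluded); service 1677 days ≥ 24 months (≈720 days) ✓; rating 5 ≥ 4 ✓ → eligible.
Pet Insurance — status part-time ✗ (requires full-time or seasonal) → not eligible.

Paid Parental Leave, Flexible Spending Account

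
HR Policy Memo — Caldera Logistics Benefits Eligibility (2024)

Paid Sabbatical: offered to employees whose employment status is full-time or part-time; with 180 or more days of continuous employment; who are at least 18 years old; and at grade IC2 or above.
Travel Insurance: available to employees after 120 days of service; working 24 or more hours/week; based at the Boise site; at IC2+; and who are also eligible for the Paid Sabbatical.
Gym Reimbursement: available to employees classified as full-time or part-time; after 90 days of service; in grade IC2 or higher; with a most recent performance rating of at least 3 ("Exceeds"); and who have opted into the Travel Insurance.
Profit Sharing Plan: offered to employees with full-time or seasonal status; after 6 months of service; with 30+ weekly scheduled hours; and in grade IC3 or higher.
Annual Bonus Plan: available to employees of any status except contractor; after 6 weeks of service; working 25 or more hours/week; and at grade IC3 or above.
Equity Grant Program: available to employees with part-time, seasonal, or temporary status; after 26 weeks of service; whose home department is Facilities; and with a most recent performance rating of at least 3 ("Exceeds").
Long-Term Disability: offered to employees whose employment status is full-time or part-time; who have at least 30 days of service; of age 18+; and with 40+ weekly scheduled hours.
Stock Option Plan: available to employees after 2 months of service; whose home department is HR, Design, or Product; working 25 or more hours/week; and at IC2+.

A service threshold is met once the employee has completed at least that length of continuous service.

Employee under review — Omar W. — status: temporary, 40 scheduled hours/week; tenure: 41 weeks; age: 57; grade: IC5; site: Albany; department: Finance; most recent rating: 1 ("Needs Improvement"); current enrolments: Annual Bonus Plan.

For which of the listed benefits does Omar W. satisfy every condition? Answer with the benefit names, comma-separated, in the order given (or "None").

Paid Sabbatical — status temporary ✗ (requires full-time or part-time) → not eligible.
Travel Insurance — service 41 weeks ≥ 120 days ✓; 40 hrs/wk ≥ 24 ✓; site Albany ✗ (not Boise) → not eligible.
Gym Reimbursement — status temporary ✗ (requires full-time or part-time) → not eligible.
Profit Sharing Plan — status temporary ✗ (requires full-time or seasonal) → not eligible.
Annual Bonus Plan — status temporary ✓ (not excluded); service 41 weeks ≥ 6 weeks ✓; 40 hrs/wk ≥ 25 ✓; grade IC5 ≥ IC3 ✓ → eligible.
Equity Grant Program — status temporary ✓; service 41 weeks ≥ 26 weeks ✓; dept Finance ✗ → not eligible.
Long-Term Disability — status temporary ✗ (requires full-time or part-time) → not eligible.
Stock Option Plan — service 41 weeks ≥ 2 months (≈60 days) ✓; dept Finance ✗ → not eligible.

Annual Bonus Plan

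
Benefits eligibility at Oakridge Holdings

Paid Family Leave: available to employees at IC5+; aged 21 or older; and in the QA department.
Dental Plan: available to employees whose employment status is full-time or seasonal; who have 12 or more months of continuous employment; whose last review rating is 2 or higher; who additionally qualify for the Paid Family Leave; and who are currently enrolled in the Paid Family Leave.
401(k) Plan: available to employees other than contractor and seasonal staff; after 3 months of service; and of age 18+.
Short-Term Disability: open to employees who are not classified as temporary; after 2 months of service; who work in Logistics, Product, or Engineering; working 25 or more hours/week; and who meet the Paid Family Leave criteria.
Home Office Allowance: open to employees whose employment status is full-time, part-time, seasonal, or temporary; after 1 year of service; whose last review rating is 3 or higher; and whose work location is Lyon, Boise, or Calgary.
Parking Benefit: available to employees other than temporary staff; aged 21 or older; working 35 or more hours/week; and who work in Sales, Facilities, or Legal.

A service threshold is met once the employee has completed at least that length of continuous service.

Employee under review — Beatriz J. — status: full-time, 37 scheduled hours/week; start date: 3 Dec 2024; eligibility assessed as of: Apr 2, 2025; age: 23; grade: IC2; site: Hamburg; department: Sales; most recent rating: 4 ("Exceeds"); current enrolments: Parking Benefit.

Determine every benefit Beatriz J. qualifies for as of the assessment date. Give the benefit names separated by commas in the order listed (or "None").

401(k) Plan, Parking Benefit

Service from 3 Dec 2024 to Apr 2, 2025: 120 days.
Paid Family Leave — grade IC2 < IC5 ✗ → not eligible.
Dental Plan — status full-time ✓; service 120 days < 12 months (≈360 days) ✗ → not eligible.
401(k) Plan — status full-time ✓ (not excluded); service 120 days ≥ 3 months (≈90 days) ✓; age 23 ≥ 18 ✓ → eligible.
Short-Term Disability — status full-time ✓ (not excluded); service 120 days ≥ 2 months (≈60 days) ✓; dept Sales ✗ → not eligible.
Home Office Allowance — status full-time ✓; service 120 days < 1 year (≈365 days) ✗ → not eligible.
Parking Benefit — status full-time ✓ (not excluded); age 23 ≥ 21 ✓; 37 hrs/wk ≥ 35 ✓; dept Sales ✓ → eligible.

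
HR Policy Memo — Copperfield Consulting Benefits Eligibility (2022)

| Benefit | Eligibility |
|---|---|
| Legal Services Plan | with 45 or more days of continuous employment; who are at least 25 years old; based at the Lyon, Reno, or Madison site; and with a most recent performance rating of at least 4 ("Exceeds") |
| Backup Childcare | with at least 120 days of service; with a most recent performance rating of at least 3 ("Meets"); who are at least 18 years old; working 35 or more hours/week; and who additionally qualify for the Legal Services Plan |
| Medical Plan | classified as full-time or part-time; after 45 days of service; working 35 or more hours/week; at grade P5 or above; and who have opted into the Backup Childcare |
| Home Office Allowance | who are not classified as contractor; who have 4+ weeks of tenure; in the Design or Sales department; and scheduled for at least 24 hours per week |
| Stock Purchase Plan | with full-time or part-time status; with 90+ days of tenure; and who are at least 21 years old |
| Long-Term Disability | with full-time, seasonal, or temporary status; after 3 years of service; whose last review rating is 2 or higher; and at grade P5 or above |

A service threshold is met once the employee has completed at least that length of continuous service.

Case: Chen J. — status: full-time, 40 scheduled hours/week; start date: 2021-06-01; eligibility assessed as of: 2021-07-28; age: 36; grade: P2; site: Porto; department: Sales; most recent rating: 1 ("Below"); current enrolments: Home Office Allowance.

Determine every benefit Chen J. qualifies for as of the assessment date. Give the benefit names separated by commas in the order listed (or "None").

Home Office Allowance

Service from 2021-06-01 to 2021-07-28: 57 days.
Legal Services Plan — service 57 days ≥ 45 days ✓; age 36 ≥ 25 ✓; site Porto ✗ (not Lyon, Reno, or Madison) → not eligible.
Backup Childcare — service 57 days < 120 days ✗ → not eligible.
Medical Plan — status full-time ✓; service 57 days ≥ 45 days ✓; 40 hrs/wk ≥ 35 ✓; grade P2 < P5 ✗ → not eligible.
Home Office Allowance — status full-time ✓ (not excluded); service 57 days ≥ 4 weeks (≈28 days) ✓; dept Sales ✓; 40 hrs/wk ≥ 24 ✓ → eligible.
Stock Purchase Plan — status full-time ✓; service 57 days < 90 days ✗ → not eligible.
Long-Term Disability — status full-time ✓; service 57 days < 3 years (≈1095 days) ✗ → not eligible.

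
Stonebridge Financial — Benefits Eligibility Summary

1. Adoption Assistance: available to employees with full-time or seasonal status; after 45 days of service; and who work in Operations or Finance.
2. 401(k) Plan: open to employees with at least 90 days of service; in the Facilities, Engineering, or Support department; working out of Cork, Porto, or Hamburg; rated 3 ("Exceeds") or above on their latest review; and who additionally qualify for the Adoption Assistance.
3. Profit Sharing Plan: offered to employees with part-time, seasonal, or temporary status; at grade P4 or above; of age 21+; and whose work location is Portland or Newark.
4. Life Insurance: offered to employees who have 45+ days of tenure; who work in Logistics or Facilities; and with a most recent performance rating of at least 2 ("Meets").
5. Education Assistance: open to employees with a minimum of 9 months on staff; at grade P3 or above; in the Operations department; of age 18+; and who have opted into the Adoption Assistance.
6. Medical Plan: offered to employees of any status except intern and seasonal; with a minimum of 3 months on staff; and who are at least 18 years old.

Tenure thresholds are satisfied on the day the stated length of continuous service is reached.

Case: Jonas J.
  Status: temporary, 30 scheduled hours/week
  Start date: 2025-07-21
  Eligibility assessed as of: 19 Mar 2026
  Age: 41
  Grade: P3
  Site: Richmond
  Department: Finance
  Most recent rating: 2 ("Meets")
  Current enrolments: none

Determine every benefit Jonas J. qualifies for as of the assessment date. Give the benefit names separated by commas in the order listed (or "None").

Service from 2025-07-21 to 19 Mar 2026: 241 days.
Adoption Assistance — status temporary ✗ (requires full-time or seasonal) → not eligible.
401(k) Plan — service 241 days ≥ 90 days ✓; dept Finance ✗ → not eligible.
Profit Sharing Plan — status temporary ✓; grade P3 < P4 ✗ → not eligible.
Life Insurance — service 241 days ≥ 45 days ✓; dept Finance ✗ → not eligible.
Education Assistance — service 241 days < 9 months (≈270 days) ✗ → not eligible.
Medical Plan — status temporary ✓ (not excluded); service 241 days ≥ 3 months (≈90 days) ✓; age 41 ≥ 18 ✓ → eligible.

Medical Plan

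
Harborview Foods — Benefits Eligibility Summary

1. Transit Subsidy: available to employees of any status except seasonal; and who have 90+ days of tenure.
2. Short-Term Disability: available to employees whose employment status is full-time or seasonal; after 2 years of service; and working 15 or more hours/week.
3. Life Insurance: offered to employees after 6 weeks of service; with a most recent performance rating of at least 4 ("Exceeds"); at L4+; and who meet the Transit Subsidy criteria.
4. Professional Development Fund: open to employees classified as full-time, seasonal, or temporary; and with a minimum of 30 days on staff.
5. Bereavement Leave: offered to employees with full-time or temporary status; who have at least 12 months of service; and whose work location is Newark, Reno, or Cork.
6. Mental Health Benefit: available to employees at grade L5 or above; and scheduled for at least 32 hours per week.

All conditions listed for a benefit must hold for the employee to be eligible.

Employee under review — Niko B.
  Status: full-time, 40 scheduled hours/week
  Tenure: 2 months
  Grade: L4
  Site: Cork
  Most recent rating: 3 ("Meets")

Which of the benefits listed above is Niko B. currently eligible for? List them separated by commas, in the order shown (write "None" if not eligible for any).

Transit Subsidy — status full-time ✓ (not excluded); service 2 months < 90 days ✗ → not eligible.
Short-Term Disability — status full-time ✓; service 2 months < 2 years (≈730 days) ✗ → not eligible.
Life Insurance — service 2 months ≥ 6 weeks (≈42 days) ✓; rating 3 < 4 ✗ → not eligible.
Professional Development Fund — status full-time ✓; service 2 months ≥ 30 days ✓ → eligible.
Bereavement Leave — status full-time ✓; service 2 months < 12 months ✗ → not eligible.
Mental Health Benefit — grade L4 < L5 ✗ → not eligible.

Professional Development Fund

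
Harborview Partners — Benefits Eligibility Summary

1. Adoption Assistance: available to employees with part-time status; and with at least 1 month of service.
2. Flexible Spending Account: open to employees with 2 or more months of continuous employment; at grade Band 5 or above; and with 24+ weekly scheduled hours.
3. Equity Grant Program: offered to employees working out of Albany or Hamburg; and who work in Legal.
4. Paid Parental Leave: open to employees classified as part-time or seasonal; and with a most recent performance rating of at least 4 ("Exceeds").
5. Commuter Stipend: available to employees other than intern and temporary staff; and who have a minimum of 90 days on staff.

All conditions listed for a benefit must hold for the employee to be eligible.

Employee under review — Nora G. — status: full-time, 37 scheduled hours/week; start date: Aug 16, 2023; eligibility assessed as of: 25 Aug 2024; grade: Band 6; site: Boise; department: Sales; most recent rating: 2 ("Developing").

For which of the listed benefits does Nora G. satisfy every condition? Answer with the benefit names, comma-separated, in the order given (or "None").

Service from Aug 16, 2023 to 25 Aug 2024: 375 days.
Adoption Assistance — status full-time ✗ (requires part-time) → not eligible.
Flexible Spending Account — service 375 days ≥ 2 months (≈60 days) ✓; grade Band 6 ≥ Band 5 ✓; 37 hrs/wk ≥ 24 ✓ → eligible.
Equity Grant Program — site Boise ✗ (not Albany or Hamburg) → not eligible.
Paid Parental Leave — status full-time ✗ (requires part-time or seasonal) → not eligible.
Commuter Stipend — status full-time ✓ (not excluded); service 375 days ≥ 90 days ✓ → eligible.

Flexible Spending Account, Commuter Stipend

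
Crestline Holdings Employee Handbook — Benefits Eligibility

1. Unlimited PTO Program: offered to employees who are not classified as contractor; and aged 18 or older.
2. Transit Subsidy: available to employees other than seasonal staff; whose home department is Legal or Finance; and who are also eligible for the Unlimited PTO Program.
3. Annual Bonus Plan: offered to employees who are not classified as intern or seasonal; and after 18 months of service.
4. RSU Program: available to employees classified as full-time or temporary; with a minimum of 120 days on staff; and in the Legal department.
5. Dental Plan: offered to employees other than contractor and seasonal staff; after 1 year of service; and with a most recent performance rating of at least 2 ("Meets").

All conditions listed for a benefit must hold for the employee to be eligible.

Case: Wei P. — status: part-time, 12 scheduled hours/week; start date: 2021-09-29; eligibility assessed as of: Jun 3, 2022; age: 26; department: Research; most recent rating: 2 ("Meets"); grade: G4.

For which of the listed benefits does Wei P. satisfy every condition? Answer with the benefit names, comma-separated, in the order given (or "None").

Unlimited PTO Program

Service from 2021-09-29 to Jun 3, 2022: 247 days.
Unlimited PTO Program — status part-time ✓ (not excluded); age 26 ≥ 18 ✓ → eligible.
Transit Subsidy — status part-time ✓ (not excluded); dept Research ✗ → not eligible.
Annual Bonus Plan — status part-time ✓ (not excluded); service 247 days < 18 months (≈540 days) ✗ → not eligible.
RSU Program — status part-time ✗ (requires full-time or temporary) → not eligible.
Dental Plan — status part-time ✓ (not excluded); service 247 days < 1 year (≈365 days) ✗ → not eligible.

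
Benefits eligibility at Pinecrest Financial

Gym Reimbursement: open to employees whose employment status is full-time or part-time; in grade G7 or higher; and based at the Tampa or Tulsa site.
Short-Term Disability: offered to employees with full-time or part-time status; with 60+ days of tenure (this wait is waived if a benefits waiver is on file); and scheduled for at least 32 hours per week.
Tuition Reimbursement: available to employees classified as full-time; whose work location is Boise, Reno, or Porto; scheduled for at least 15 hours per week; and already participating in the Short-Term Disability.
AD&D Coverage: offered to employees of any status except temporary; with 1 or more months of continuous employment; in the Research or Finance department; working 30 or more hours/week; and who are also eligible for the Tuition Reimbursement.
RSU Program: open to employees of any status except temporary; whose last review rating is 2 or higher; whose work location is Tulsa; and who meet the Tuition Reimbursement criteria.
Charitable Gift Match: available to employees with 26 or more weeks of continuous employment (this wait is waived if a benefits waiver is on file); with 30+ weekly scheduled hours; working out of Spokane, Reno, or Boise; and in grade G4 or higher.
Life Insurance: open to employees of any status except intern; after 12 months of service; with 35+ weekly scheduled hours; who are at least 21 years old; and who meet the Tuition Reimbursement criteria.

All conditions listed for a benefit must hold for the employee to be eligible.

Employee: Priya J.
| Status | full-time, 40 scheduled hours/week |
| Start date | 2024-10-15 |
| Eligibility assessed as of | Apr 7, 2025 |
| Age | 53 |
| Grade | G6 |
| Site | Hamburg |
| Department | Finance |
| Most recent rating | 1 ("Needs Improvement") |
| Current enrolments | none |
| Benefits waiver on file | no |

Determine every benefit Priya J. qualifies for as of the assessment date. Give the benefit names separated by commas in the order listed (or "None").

Service from 2024-10-15 to Apr 7, 2025: 174 days.
Gym Reimbursement — status full-time ✓; grade G6 < G7 ✗ → not eligible.
Short-Term Disability — status full-time ✓; no waiver, service 174 days ≥ 60 days ✓; 40 hrs/wk ≥ 32 ✓ → eligible.
Tuition Reimbursement — status full-time ✓; site Hamburg ✗ (not Boise, Reno, or Porto) → not eligible.
AD&D Coverage — status full-time ✓ (not excluded); service 174 days ≥ 1 month (≈30 days) ✓; dept Finance ✓; 40 hrs/wk ≥ 30 ✓; not eligible for Tuition Reimbursement ✗ → not eligible.
RSU Program — status full-time ✓ (not excluded); rating 1 < 2 ✗ → not eligible.
Charitable Gift Match — no waiver, service 174 days < 26 weeks (≈182 days) ✗ → not eligible.
Life Insurance — status full-time ✓ (not excluded); service 174 days < 12 months (≈360 days) ✗ → not eligible.

Short-Term Disability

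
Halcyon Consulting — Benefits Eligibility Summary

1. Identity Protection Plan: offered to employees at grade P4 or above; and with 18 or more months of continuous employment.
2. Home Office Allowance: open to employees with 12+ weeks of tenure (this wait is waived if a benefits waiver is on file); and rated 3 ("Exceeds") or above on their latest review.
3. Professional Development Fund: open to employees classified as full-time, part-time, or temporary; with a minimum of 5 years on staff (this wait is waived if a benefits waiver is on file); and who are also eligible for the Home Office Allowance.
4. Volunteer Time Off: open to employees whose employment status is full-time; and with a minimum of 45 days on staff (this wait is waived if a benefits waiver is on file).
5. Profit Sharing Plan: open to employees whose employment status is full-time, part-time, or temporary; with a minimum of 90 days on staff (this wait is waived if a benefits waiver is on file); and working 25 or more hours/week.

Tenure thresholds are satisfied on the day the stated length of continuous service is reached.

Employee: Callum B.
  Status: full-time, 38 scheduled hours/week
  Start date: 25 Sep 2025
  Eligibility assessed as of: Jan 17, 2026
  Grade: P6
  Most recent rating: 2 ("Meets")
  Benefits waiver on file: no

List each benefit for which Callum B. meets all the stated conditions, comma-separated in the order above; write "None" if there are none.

Volunteer Time Off, Profit Sharing Plan

Service from 25 Sep 2025 to Jan 17, 2026: 114 days.
Identity Protection Plan — grade P6 ≥ P4 ✓; service 114 days < 18 months (≈540 days) ✗ → not eligible.
Home Office Allowance — no waiver, service 114 days ≥ 12 weeks (≈84 days) ✓; rating 2 < 3 ✗ → not eligible.
Professional Development Fund — status full-time ✓; no waiver, service 114 days < 5 years (≈1825 days) ✗ → not eligible.
Volunteer Time Off — status full-time ✓; no waiver, service 114 days ≥ 45 days ✓ → eligible.
Profit Sharing Plan — status full-time ✓; no waiver, service 114 days ≥ 90 days ✓; 38 hrs/wk ≥ 25 ✓ → eligible.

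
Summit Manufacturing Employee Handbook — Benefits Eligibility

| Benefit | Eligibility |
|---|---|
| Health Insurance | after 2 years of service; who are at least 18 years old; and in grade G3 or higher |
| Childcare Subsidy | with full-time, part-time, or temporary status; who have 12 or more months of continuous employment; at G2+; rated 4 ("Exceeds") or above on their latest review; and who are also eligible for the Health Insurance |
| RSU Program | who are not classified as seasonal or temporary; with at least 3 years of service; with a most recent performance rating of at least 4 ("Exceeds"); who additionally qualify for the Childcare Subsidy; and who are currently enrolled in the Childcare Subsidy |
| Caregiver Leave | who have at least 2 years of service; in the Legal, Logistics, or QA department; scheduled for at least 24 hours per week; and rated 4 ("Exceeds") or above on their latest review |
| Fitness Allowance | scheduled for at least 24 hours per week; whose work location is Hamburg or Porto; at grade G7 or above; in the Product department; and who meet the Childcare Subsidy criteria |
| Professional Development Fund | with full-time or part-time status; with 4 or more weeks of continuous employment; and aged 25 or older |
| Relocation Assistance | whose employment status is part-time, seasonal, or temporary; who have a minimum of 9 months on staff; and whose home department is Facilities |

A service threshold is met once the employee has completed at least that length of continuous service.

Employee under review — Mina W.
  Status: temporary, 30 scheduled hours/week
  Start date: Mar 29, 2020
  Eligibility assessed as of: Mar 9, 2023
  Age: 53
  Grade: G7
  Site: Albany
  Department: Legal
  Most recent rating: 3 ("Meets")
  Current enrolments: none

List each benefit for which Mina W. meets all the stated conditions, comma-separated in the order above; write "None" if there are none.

Service from Mar 29, 2020 to Mar 9, 2023: 1075 days.
Health Insurance — service 1075 days ≥ 2 years (≈730 days) ✓; age 53 ≥ 18 ✓; grade G7 ≥ G3 ✓ → eligible.
Childcare Subsidy — status temporary ✓; service 1075 days ≥ 12 months (≈360 days) ✓; grade G7 ≥ G2 ✓; rating 3 < 4 ✗ → not eligible.
RSU Program — status temporary ✗ (excluded) → not eligible.
Caregiver Leave — service 1075 days ≥ 2 years (≈730 days) ✓; dept Legal ✓; 30 hrs/wk ≥ 24 ✓; rating 3 < 4 ✗ → not eligible.
Fitness Allowance — 30 hrs/wk ≥ 24 ✓; site Albany ✗ (not Hamburg or Porto) → not eligible.
Professional Development Fund — status temporary ✗ (requires full-time or part-time) → not eligible.
Relocation Assistance — status temporary ✓; service 1075 days ≥ 9 months (≈270 days) ✓; dept Legal ✗ → not eligible.

Health Insurance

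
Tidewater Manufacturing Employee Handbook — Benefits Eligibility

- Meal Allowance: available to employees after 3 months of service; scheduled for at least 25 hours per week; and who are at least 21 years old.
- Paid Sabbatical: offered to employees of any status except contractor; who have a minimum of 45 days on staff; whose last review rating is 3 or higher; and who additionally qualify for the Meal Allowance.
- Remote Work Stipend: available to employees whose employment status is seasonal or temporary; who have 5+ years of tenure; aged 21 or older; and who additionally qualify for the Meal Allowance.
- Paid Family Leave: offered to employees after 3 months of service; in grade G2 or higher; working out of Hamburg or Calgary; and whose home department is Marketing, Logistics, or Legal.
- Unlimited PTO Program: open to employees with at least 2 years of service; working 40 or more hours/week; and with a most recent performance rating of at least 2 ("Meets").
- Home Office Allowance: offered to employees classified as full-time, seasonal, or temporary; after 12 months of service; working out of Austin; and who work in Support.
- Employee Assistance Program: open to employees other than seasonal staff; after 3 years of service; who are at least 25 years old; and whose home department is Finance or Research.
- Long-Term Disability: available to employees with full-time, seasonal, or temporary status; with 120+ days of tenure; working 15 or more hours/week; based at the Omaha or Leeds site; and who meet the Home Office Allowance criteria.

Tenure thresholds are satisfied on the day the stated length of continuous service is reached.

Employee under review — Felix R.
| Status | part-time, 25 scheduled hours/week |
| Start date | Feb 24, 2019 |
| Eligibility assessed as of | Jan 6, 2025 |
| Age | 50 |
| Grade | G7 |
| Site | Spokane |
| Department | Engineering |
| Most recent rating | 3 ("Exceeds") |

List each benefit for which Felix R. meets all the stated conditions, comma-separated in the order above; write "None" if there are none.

Service from Feb 24, 2019 to Jan 6, 2025: 2143 days.
Meal Allowance — service 2143 days ≥ 3 months (≈90 days) ✓; 25 hrs/wk ≥ 25 ✓; age 50 ≥ 21 ✓ → eligible.
Paid Sabbatical — status part-time ✓ (not excluded); service 2143 days ≥ 45 days ✓; rating 3 ≥ 3 ✓; eligible for Meal Allowance ✓ → eligible.
Remote Work Stipend — status part-time ✗ (requires seasonal or temporary) → not eligible.
Paid Family Leave — service 2143 days ≥ 3 months (≈90 days) ✓; grade G7 ≥ G2 ✓; site Spokane ✗ (not Hamburg or Calgary) → not eligible.
Unlimited PTO Program — service 2143 days ≥ 2 years (≈730 days) ✓; 25 hrs/wk < 40 ✗ → not eligible.
Home Office Allowance — status part-time ✗ (requires full-time, seasonal, or temporary) → not eligible.
Employee Assistance Program — status part-time ✓ (not excluded); service 2143 days ≥ 3 years (≈1095 days) ✓; age 50 ≥ 25 ✓; dept Engineering ✗ → not eligible.
Long-Term Disability — status part-time ✗ (requires full-time, seasonal, or temporary) → not eligible.

Meal Allowance, Paid Sabbatical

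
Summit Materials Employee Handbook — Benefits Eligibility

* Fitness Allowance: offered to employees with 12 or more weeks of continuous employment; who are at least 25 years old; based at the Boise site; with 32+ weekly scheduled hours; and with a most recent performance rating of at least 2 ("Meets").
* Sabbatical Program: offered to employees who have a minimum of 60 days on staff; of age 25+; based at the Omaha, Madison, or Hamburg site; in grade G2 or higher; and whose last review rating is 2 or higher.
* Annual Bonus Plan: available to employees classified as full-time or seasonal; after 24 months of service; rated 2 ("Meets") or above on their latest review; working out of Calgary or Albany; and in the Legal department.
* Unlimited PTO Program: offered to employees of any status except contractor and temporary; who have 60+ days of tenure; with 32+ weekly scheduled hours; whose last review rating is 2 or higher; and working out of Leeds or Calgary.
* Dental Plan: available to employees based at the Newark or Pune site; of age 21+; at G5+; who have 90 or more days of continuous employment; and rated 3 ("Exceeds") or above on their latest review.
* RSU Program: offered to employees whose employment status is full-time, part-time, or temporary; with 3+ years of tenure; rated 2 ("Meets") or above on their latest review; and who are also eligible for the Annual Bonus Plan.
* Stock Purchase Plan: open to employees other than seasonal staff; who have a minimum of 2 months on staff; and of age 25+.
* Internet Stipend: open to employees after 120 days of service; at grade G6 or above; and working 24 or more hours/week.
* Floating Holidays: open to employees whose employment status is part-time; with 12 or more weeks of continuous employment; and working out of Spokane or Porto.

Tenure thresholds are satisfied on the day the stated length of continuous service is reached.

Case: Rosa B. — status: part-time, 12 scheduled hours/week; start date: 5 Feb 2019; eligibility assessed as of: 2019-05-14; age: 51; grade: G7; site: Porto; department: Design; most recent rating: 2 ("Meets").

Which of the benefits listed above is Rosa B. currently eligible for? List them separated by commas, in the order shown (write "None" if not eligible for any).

Service from 5 Feb 2019 to 2019-05-14: 98 days.
Fitness Allowance — service 98 days ≥ 12 weeks (≈84 days) ✓; age 51 ≥ 25 ✓; site Porto ✗ (not Boise) → not eligible.
Sabbatical Program — service 98 days ≥ 60 days ✓; age 51 ≥ 25 ✓; site Porto ✗ (not Omaha, Madison, or Hamburg) → not eligible.
Annual Bonus Plan — status part-time ✗ (requires full-time or seasonal) → not eligible.
Unlimited PTO Program — status part-time ✓ (not excluded); service 98 days ≥ 60 days ✓; 12 hrs/wk < 32 ✗ → not eligible.
Dental Plan — site Porto ✗ (not Newark or Pune) → not eligible.
RSU Program — status part-time ✓; service 98 days < 3 years (≈1095 days) ✗ → not eligible.
Stock Purchase Plan — status part-time ✓ (not excluded); service 98 days ≥ 2 months (≈60 days) ✓; age 51 ≥ 25 ✓ → eligible.
Internet Stipend — service 98 days < 120 days ✗ → not eligible.
Floating Holidays — status part-time ✓; service 98 days ≥ 12 weeks (≈84 days) ✓; site Porto ✓ → eligible.

Stock Purchase Plan, Floating Holidays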